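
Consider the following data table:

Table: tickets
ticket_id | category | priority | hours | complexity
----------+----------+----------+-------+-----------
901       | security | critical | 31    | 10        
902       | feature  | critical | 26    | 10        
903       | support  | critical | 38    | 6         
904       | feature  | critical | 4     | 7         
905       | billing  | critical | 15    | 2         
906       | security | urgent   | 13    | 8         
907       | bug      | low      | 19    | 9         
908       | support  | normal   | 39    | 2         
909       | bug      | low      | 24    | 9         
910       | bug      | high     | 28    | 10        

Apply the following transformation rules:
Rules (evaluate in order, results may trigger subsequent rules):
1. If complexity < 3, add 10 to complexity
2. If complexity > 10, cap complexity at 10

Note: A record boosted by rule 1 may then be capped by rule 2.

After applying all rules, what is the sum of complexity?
89

Step 1: Apply rule 1 to records with complexity < 3
  - 2 records get bonus of 10
  - Of these, 2 records then exceed 10 and get capped
Step 2: Apply rule 2 to records with complexity > 10
  - 0 records (original) are capped
Step 3: Calculate final sum = 89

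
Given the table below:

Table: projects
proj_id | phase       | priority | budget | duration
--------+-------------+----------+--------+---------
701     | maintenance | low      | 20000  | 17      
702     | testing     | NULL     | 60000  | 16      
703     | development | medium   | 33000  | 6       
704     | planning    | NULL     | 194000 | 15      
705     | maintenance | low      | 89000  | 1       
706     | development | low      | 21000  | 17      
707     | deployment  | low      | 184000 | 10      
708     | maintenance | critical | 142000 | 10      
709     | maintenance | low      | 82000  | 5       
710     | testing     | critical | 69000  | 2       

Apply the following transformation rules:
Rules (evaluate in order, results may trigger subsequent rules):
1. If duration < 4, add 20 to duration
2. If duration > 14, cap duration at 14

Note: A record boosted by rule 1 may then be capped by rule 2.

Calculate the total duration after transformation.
115

Step 1: Apply rule 1 to records with duration < 4
  - 2 records get bonus of 20
  - Of these, 2 records then exceed 14 and get capped
Step 2: Apply rule 2 to records with duration > 14
  - 4 records (original) are capped
Step 3: Calculate final sum = 115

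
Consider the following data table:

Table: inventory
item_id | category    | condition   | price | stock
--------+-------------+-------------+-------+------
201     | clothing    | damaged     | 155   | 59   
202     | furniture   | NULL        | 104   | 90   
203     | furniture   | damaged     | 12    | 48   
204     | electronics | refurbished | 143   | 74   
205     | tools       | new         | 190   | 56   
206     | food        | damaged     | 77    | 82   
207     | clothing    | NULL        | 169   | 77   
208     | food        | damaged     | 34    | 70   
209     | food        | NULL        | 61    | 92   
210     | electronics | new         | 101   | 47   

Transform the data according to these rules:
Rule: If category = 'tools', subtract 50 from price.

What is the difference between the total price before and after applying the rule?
50

Step 1: Original sum of price = 1046
Step 2: 1 records have category = 'tools'
Step 3: Each affected record changes by -50
Step 4: Total change = 1 × -50 = -50
Step 5: New sum = 1046 + -50 = 996
Step 6: Difference = |996 - 1046| = 50
        (Sum decreased by 50)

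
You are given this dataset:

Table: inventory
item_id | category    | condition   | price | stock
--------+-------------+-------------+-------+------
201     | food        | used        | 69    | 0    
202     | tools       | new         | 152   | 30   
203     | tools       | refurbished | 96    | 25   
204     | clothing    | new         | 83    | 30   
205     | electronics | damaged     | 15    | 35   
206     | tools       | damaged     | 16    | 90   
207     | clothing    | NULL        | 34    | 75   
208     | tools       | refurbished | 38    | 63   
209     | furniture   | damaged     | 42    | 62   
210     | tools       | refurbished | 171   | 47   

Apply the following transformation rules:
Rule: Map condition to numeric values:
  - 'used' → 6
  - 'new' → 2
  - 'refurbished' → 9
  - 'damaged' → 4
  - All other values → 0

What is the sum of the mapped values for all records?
49

Step 1: Apply mapping to each record
Step 2: Count by status:
  'used': 1 records × 6 = 6
  'new': 2 records × 2 = 4
  'refurbished': 3 records × 9 = 27
  'damaged': 3 records × 4 = 12
Step 3: Sum all mapped values = 49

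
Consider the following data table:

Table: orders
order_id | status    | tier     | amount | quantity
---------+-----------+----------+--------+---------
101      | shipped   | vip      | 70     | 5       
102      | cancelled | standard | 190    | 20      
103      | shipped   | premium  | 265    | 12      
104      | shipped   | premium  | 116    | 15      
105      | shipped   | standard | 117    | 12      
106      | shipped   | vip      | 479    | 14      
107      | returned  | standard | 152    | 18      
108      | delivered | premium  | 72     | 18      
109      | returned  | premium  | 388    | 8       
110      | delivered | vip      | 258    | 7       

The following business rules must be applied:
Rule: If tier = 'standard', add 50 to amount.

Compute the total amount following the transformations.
2257

Step 1: Count records where tier = 'standard': 3
Step 2: Total bonus added: 3 × 50 = 150
Step 3: Original sum of amount: 2107
Step 4: Final sum = 2107 + 150 = 2257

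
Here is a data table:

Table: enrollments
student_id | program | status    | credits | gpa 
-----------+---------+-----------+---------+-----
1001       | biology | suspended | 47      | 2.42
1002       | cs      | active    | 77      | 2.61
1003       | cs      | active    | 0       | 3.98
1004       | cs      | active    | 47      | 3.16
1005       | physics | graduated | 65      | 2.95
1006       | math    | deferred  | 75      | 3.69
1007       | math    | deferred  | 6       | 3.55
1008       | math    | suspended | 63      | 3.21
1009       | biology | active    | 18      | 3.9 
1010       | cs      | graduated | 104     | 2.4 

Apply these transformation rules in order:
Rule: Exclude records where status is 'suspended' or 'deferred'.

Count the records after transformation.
6

Step 1: Count records to exclude
  - 2 (suspended) + 2 (deferred) = 4 records
Step 2: Total records: 10
Step 3: Remaining = 10 - 4 = 6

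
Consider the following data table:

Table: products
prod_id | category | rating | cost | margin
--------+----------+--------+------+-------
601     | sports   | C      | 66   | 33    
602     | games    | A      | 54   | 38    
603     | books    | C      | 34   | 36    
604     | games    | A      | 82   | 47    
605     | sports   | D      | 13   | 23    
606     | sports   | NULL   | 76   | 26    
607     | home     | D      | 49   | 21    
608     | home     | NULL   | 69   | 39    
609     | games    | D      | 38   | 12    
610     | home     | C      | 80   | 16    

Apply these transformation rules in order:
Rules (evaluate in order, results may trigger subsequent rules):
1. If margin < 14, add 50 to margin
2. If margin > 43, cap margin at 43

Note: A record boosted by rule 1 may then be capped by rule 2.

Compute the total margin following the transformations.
318

Step 1: Apply rule 1 to records with margin < 14
  - 1 records get bonus of 50
  - Of these, 1 records then exceed 43 and get capped
Step 2: Apply rule 2 to records with margin > 43
  - 1 records (original) are capped
Step 3: Calculate final sum = 318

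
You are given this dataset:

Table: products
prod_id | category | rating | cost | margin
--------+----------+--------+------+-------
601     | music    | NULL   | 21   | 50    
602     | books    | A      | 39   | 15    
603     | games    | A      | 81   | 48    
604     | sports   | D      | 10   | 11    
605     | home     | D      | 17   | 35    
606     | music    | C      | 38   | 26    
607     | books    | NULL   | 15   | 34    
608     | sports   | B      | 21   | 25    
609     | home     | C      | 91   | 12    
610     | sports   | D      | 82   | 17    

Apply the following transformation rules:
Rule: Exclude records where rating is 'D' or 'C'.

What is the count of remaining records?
5

Step 1: Count records to exclude
  - 3 (D) + 2 (C) = 5 records
Step 2: Total records: 10
Step 3: Remaining = 10 - 5 = 5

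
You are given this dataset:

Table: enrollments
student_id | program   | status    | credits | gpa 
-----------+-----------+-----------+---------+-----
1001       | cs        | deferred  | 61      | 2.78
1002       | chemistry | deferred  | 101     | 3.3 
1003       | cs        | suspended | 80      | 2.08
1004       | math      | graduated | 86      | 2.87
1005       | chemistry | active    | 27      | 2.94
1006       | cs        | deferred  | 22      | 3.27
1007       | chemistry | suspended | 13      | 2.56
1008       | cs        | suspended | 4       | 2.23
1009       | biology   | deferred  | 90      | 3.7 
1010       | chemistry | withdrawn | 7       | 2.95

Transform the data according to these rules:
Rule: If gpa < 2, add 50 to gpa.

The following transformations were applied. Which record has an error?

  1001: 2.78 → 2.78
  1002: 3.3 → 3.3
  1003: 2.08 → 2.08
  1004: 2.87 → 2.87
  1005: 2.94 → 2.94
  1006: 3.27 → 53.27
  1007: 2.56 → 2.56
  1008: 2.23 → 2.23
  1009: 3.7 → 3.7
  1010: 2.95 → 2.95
Record 1006 has an error. The correct transformed value should be 3.27, not 53.27.

Step 1: Check each record against the rule
Step 2: Record 1006 has gpa = 3.27
Step 3: Since 3.27 >= 2, the bonus should not have been applied
Step 4: Correct value = 3.27, but claimed value = 53.27
Conclusion: Record 1006 has the error.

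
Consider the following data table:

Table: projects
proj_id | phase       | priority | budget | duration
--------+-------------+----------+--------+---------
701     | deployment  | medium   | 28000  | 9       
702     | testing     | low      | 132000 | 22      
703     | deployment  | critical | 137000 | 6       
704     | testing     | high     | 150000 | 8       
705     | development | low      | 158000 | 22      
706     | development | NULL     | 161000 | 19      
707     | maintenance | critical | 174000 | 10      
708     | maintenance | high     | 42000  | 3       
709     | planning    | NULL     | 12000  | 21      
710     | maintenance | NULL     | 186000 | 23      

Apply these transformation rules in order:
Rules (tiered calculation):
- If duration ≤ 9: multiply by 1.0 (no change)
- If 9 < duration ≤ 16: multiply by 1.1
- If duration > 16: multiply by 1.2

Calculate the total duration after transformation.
165.4

Step 1: Tier 1 (duration ≤ 9): 4 records, sum = 26 × 1.0 = 26.0
Step 2: Tier 2 (9 < duration ≤ 16): 1 records, sum = 10 × 1.1 = 11.0
Step 3: Tier 3 (duration > 16): 5 records, sum = 107 × 1.2 = 128.4
Step 4: Final sum = 26.0 + 11.0 + 128.4 = 165.4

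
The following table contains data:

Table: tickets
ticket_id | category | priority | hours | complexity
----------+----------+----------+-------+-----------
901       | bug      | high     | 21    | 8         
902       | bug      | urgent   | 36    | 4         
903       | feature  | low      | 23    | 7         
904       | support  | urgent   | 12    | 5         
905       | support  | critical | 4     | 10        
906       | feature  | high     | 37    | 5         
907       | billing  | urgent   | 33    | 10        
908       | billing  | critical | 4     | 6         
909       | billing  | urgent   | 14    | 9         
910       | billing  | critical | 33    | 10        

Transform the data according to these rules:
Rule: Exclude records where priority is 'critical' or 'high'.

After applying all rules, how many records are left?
5

Step 1: Count records to exclude
  - 3 (critical) + 2 (high) = 5 records
Step 2: Total records: 10
Step 3: Remaining = 10 - 5 = 5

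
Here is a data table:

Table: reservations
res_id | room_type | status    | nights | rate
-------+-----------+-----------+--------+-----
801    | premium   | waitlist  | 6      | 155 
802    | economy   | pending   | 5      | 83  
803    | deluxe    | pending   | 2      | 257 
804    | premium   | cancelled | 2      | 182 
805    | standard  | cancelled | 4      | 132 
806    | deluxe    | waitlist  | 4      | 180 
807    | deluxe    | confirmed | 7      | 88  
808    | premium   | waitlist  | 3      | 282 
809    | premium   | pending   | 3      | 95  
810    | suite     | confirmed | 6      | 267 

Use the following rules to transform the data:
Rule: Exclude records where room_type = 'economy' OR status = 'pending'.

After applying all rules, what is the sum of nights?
32

Step 1: Find records where room_type = 'economy' OR status = 'pending'
Step 2: 3 records match, summing to 10
Step 3: Original sum: 42
Step 4: Remaining sum = 42 - 10 = 32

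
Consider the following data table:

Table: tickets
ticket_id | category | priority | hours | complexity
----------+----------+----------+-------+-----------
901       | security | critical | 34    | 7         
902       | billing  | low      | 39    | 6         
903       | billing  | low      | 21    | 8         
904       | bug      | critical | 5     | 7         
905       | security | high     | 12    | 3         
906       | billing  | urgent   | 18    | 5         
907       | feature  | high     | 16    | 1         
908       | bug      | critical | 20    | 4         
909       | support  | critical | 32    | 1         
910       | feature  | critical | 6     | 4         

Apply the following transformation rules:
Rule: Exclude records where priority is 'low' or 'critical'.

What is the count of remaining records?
3

Step 1: Count records to exclude
  - 2 (low) + 5 (critical) = 7 records
Step 2: Total records: 10
Step 3: Remaining = 10 - 7 = 3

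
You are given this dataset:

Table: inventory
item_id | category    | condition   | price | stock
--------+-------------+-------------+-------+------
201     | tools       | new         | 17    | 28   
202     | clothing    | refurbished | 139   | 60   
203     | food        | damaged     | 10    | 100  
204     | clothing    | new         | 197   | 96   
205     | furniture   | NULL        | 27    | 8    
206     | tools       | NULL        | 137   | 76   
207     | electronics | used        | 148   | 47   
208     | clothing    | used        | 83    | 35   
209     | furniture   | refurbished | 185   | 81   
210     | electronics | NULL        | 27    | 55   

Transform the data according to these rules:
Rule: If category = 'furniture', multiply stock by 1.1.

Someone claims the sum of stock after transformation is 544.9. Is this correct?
No, the correct result is 594.9.

Step 1: Calculate the correct sum after transformation
Step 2: Apply multiplier 1.1 to records where category = 'furniture'
Step 3: Correct result = 594.9
Step 4: Claimed result = 544.9
Step 5: 594.9 ≠ 544.9
Conclusion: The claimed result is incorrect. The correct answer is 594.9.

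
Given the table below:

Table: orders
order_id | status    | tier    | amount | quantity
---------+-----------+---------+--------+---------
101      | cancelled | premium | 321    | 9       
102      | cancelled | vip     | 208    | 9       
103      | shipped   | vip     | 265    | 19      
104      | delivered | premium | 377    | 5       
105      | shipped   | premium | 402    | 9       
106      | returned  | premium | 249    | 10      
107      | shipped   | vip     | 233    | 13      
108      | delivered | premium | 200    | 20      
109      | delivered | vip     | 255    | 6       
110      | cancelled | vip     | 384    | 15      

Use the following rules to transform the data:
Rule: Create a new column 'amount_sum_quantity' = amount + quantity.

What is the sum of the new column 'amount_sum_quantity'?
3009

Step 1: For each record, compute amount + quantity
Example calculations:
  321 + 9 = 330
  208 + 9 = 217
  265 + 19 = 284
  ...
Step 2: Sum all derived values
Step 3: Total = 3009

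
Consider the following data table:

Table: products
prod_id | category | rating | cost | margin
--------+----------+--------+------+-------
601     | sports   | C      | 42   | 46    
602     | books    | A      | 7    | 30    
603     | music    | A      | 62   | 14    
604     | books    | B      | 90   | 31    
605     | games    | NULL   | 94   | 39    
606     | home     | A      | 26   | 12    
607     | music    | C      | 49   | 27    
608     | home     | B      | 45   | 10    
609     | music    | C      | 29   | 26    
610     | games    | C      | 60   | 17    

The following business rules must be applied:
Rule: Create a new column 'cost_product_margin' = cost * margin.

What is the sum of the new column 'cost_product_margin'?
13325

Step 1: For each record, compute cost * margin
Example calculations:
  42 * 46 = 1932
  7 * 30 = 210
  62 * 14 = 868
  ...
Step 2: Sum all derived values
Step 3: Total = 13325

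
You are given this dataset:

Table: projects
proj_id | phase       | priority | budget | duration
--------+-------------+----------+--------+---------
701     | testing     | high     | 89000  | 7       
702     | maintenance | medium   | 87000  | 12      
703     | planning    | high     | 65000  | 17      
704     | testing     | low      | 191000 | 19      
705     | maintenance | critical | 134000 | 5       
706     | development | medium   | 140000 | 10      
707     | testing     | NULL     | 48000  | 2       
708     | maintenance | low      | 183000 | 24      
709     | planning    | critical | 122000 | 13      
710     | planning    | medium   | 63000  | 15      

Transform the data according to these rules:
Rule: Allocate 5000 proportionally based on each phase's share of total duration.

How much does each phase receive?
development: 403.23, maintenance: 1653.23, planning: 1814.52, testing: 1129.03

Step 1: Calculate total duration = 124
Step 2: Calculate each phase's proportion:
  development: 10/124 = 8.06% → 403.23
  maintenance: 41/124 = 33.06% → 1653.23
  planning: 45/124 = 36.29% → 1814.52
  testing: 28/124 = 22.58% → 1129.03
Step 3: Verify: sum of allocations ≈ 5000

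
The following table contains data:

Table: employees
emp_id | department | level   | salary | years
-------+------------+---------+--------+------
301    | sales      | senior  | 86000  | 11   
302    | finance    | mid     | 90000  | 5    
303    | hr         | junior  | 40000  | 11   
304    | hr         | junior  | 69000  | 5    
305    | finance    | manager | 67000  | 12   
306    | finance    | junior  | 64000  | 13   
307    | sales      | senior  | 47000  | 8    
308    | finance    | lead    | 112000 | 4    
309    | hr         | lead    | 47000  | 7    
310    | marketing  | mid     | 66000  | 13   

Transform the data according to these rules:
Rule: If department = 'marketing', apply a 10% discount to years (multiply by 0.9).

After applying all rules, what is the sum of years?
87.7

Step 1: Records with department = 'marketing' have total years = 13
Step 2: Apply multiplier: 13 × 0.9 = 11.7
Step 3: Other records total: 76
Step 4: Final sum = 11.7 + 76 = 87.7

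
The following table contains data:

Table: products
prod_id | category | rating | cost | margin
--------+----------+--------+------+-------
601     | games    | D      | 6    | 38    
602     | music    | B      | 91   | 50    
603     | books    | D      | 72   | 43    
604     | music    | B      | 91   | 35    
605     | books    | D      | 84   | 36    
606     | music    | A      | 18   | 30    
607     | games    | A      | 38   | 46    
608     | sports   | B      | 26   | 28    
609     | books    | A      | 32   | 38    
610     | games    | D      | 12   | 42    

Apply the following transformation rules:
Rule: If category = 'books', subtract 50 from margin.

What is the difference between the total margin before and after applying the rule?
150

Step 1: Original sum of margin = 386
Step 2: 3 records have category = 'books'
Step 3: Each affected record changes by -50
Step 4: Total change = 3 × -50 = -150
Step 5: New sum = 386 + -150 = 236
Step 6: Difference = |236 - 386| = 150
        (Sum decreased by 150)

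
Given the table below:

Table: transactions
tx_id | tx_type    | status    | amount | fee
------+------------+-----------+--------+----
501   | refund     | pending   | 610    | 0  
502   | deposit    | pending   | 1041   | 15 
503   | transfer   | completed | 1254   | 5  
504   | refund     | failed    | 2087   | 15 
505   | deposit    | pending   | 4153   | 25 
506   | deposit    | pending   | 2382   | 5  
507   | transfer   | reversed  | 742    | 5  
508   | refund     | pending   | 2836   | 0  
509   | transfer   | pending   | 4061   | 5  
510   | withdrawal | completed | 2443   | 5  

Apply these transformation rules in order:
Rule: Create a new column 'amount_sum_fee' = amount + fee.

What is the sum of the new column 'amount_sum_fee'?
21689

Step 1: For each record, compute amount + fee
Example calculations:
  610 + 0 = 610
  1041 + 15 = 1056
  1254 + 5 = 1259
  ...
Step 2: Sum all derived values
Step 3: Total = 21689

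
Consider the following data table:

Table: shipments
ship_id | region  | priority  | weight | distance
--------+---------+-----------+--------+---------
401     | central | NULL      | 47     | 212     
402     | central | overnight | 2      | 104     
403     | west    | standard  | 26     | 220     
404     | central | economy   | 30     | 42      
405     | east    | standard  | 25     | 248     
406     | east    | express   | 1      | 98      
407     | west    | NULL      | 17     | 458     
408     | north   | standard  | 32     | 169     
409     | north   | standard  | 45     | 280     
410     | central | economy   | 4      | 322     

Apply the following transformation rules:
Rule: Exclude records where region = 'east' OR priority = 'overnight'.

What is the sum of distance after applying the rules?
1703

Step 1: Find records where region = 'east' OR priority = 'overnight'
Step 2: 3 records match, summing to 450
Step 3: Original sum: 2153
Step 4: Remaining sum = 2153 - 450 = 1703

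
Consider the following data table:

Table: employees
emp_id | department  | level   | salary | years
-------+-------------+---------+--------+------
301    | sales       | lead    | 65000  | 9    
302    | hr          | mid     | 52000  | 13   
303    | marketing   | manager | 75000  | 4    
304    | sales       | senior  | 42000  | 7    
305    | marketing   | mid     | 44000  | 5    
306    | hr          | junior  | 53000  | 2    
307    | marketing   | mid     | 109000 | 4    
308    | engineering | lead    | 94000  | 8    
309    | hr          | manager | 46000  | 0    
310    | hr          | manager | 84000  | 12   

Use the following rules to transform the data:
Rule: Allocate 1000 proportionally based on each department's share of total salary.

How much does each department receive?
engineering: 141.57, hr: 353.92, marketing: 343.37, sales: 161.14

Step 1: Calculate total salary = 664000
Step 2: Calculate each department's proportion:
  engineering: 94000/664000 = 14.16% → 141.57
  hr: 235000/664000 = 35.39% → 353.92
  marketing: 228000/664000 = 34.34% → 343.37
  sales: 107000/664000 = 16.11% → 161.14
Step 3: Verify: sum of allocations ≈ 1000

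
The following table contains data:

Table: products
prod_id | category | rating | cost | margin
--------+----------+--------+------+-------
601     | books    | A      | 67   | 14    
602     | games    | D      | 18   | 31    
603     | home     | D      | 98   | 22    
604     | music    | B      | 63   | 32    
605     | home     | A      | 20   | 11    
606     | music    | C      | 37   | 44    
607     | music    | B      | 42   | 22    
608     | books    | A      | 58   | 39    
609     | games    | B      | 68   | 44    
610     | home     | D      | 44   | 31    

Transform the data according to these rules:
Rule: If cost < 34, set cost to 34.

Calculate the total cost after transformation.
545

Step 1: 2 records have cost < 34
Step 2: These records originally summed to 38
Step 3: After setting to minimum: 2 × 34 = 68
Step 4: Unaffected records sum: 477
Step 5: Final sum = 68 + 477 = 545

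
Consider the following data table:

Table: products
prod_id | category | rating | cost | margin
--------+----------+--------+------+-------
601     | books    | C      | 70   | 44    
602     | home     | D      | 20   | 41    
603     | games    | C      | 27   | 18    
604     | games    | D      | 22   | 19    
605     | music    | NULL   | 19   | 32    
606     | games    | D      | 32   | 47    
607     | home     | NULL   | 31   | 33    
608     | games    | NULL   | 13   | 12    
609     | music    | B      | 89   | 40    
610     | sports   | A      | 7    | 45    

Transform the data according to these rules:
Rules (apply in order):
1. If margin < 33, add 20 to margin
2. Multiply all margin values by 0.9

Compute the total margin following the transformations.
369.9

Step 1: Apply Rule 1 - Add 20 to records with margin < 33
  - 4 records affected: 81 + (4 × 20) = 161
  - Unaffected records: 250
  - Sum after Rule 1: 411
Step 2: Apply Rule 2 - Multiply all by 0.9
  - 411 × 0.9 = 369.9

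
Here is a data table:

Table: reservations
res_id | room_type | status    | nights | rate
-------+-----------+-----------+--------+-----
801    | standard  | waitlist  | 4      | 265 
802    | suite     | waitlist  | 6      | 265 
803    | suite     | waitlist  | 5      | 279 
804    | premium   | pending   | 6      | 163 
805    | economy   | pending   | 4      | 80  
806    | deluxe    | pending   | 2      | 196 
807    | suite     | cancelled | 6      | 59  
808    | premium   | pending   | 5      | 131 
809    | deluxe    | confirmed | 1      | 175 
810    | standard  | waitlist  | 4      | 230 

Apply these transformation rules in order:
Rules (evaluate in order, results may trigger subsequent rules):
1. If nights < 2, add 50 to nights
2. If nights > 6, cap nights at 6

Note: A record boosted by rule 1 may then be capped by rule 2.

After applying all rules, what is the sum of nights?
48

Step 1: Apply rule 1 to records with nights < 2
  - 1 records get bonus of 50
  - Of these, 1 records then exceed 6 and get capped
Step 2: Apply rule 2 to records with nights > 6
  - 0 records (original) are capped
Step 3: Calculate final sum = 48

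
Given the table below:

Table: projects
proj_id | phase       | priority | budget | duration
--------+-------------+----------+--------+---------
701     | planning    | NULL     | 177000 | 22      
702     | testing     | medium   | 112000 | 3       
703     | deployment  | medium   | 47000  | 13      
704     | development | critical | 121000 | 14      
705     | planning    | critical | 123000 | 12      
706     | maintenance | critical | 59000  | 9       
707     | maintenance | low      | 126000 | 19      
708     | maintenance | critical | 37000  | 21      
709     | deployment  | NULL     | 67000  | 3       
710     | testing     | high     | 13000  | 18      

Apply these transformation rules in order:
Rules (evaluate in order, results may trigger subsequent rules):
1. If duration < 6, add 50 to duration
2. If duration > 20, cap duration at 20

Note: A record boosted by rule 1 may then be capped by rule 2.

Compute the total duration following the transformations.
165

Step 1: Apply rule 1 to records with duration < 6
  - 2 records get bonus of 50
  - Of these, 2 records then exceed 20 and get capped
Step 2: Apply rule 2 to records with duration > 20
  - 2 records (original) are capped
Step 3: Calculate final sum = 165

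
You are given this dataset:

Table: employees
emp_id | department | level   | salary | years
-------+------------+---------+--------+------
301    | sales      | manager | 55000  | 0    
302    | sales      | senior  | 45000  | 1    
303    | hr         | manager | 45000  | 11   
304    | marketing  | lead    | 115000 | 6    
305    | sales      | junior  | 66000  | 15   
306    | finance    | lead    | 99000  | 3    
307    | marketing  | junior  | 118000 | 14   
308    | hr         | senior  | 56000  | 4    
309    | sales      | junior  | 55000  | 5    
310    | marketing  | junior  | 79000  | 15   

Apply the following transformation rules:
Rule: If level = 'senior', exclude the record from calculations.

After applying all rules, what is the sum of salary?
632000

Step 1: Identify records where level = 'senior'
Step 2: The excluded records sum to 101000
Step 3: Original total salary = 733000
Step 4: Remaining total = 733000 - 101000 = 632000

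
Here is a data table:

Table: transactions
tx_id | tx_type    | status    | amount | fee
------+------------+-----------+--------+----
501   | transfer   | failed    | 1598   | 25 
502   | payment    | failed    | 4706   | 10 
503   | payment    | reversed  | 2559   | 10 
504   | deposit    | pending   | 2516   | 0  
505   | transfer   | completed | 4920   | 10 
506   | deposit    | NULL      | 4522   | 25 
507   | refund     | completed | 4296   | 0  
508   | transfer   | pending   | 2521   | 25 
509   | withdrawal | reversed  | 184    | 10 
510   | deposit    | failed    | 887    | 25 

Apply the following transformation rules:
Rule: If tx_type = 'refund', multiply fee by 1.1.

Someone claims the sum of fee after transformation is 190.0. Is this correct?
No, the correct result is 140.0.

Step 1: Calculate the correct sum after transformation
Step 2: Apply multiplier 1.1 to records where tx_type = 'refund'
Step 3: Correct result = 140.0
Step 4: Claimed result = 190.0
Step 5: 140.0 ≠ 190.0
Conclusion: The claimed result is incorrect. The correct answer is 140.0.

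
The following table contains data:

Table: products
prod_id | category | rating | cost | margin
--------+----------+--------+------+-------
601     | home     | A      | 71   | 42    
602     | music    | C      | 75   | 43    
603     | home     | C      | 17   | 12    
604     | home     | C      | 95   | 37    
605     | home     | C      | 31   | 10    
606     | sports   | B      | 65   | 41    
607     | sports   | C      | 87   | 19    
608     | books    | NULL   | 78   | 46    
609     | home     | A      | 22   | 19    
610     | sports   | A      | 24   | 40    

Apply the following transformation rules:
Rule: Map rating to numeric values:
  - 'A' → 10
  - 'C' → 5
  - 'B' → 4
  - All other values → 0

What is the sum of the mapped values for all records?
59

Step 1: Apply mapping to each record
Step 2: Count by status:
  'A': 3 records × 10 = 30
  'C': 5 records × 5 = 25
  'B': 1 records × 4 = 4
Step 3: Sum all mapped values = 59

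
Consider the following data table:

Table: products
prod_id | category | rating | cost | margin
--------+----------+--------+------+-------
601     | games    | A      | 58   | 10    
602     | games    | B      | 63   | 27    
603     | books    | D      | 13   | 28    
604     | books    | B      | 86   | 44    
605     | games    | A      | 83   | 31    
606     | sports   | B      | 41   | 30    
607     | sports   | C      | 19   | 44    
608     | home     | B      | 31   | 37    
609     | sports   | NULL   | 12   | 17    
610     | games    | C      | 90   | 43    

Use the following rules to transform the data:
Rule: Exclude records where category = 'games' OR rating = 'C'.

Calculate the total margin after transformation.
156

Step 1: Find records where category = 'games' OR rating = 'C'
Step 2: 5 records match, summing to 155
Step 3: Original sum: 311
Step 4: Remaining sum = 311 - 155 = 156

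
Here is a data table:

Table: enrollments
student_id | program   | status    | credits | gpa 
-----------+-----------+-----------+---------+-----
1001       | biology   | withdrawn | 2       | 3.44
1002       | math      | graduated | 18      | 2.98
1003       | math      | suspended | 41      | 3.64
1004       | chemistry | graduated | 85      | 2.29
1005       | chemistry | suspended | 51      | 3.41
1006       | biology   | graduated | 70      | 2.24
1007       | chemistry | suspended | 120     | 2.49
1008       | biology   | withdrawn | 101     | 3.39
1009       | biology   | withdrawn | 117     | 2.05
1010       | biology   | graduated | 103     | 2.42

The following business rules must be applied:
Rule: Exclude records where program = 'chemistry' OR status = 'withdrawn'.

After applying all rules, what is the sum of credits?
232

Step 1: Find records where program = 'chemistry' OR status = 'withdrawn'
Step 2: 6 records match, summing to 476
Step 3: Original sum: 708
Step 4: Remaining sum = 708 - 476 = 232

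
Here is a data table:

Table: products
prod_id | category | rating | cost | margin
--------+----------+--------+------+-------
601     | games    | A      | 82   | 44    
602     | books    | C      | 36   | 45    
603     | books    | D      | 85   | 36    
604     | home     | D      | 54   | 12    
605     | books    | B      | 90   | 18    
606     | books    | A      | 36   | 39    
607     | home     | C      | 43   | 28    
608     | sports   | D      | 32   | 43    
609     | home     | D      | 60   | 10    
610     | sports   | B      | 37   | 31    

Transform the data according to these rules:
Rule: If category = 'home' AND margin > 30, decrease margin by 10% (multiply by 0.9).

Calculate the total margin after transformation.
306

Step 1: Find records where category = 'home' AND margin > 30
Step 2: 0 records match, summing to 0
Step 3: After multiplier: 0 × 0.9 = 0.0
Step 4: Unaffected records sum: 306
Step 5: Final sum = 0.0 + 306 = 306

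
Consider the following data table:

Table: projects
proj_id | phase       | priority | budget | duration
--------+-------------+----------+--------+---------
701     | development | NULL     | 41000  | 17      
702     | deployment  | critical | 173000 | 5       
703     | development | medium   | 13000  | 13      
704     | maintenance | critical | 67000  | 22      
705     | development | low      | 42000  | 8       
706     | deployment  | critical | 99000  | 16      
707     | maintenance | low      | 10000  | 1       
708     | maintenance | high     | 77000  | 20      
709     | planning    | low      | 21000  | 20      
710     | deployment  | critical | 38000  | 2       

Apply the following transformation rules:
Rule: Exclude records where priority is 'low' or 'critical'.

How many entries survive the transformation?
3

Step 1: Count records to exclude
  - 3 (low) + 4 (critical) = 7 records
Step 2: Total records: 10
Step 3: Remaining = 10 - 7 = 3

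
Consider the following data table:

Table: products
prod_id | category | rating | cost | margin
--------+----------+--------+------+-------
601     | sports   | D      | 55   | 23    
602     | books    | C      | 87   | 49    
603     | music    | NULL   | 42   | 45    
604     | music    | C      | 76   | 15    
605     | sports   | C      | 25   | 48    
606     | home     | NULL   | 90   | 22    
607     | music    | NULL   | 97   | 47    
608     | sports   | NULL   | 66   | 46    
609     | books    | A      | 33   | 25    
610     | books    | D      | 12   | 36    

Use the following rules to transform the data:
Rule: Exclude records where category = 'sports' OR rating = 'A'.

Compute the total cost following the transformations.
404

Step 1: Find records where category = 'sports' OR rating = 'A'
Step 2: 4 records match, summing to 179
Step 3: Original sum: 583
Step 4: Remaining sum = 583 - 179 = 404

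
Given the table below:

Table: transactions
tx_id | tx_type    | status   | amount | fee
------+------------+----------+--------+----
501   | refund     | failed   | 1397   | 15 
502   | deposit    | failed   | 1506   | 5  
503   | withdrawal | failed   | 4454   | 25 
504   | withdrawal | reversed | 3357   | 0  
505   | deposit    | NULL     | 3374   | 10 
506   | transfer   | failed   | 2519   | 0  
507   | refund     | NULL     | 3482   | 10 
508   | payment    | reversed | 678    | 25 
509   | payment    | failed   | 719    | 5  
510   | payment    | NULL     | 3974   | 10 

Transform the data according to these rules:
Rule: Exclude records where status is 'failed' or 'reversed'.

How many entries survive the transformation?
3

Step 1: Count records to exclude
  - 5 (failed) + 2 (reversed) = 7 records
Step 2: Total records: 10
Step 3: Remaining = 10 - 7 = 3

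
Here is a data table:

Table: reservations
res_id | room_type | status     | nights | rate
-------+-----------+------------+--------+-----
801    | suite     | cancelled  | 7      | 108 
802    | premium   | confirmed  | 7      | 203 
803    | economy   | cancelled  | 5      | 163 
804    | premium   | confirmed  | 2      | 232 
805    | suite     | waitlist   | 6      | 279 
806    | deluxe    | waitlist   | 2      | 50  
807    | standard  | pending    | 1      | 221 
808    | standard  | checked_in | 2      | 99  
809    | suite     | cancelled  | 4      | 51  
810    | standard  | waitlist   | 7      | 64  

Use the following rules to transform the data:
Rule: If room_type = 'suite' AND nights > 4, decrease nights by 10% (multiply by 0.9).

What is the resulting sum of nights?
41.7

Step 1: Find records where room_type = 'suite' AND nights > 4
Step 2: 2 records match, summing to 13
Step 3: After multiplier: 13 × 0.9 = 11.7
Step 4: Unaffected records sum: 30
Step 5: Final sum = 11.7 + 30 = 41.7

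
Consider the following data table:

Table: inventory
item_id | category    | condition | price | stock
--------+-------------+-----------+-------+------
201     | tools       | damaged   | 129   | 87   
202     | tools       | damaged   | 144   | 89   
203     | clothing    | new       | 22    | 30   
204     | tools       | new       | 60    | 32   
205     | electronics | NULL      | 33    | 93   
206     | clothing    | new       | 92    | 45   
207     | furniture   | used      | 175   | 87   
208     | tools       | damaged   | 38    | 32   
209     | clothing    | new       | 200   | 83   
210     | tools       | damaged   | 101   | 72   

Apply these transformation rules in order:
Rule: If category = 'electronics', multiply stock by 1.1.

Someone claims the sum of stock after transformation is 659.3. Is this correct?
Yes, the result is correct.

Step 1: Calculate the correct sum after transformation
Step 2: Apply multiplier 1.1 to records where category = 'electronics'
Step 3: Correct result = 659.3
Step 4: Claimed result = 659.3
Step 5: 659.3 = 659.3 ✓
Conclusion: The claimed result is correct.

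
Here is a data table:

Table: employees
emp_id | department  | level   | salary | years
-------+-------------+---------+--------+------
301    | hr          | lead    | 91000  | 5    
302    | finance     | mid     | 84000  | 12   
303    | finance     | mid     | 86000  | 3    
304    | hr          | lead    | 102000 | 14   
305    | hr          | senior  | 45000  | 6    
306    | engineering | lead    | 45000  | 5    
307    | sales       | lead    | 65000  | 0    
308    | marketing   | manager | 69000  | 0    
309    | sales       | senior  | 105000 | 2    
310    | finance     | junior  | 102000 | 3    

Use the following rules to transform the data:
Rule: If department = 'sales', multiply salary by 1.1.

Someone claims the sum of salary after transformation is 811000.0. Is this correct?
Yes, the result is correct.

Step 1: Calculate the correct sum after transformation
Step 2: Apply multiplier 1.1 to records where department = 'sales'
Step 3: Correct result = 811000.0
Step 4: Claimed result = 811000.0
Step 5: 811000.0 = 811000.0 ✓
Conclusion: The claimed result is correct.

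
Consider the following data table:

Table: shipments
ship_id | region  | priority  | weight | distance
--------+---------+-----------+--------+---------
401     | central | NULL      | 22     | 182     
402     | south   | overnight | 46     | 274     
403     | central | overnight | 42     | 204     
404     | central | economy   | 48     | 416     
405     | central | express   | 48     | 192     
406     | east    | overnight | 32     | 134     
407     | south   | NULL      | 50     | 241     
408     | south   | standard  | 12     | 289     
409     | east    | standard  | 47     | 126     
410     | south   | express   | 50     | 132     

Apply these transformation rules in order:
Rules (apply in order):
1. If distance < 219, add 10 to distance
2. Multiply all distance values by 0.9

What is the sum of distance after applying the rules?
2025.0

Step 1: Apply Rule 1 - Add 10 to records with distance < 219
  - 6 records affected: 970 + (6 × 10) = 1030
  - Unaffected records: 1220
  - Sum after Rule 1: 2250
Step 2: Apply Rule 2 - Multiply all by 0.9
  - 2250 × 0.9 = 2025.0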